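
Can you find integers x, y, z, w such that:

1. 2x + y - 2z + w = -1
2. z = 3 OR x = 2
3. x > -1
Yes

Take x = 0, y = 5, z = 3, w = 0. Substituting into each constraint:
  (1) 2(0) + 5 - 2(3) + 0 = -1 ✓
  (2) z = 3, target 3 ✓ (first branch holds)
  (3) 0 > -1 ✓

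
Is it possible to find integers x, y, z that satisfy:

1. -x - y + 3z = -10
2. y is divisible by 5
Yes

Take x = 10, y = 0, z = 0. Substituting into each constraint:
  (1) (-10) + 0 + 3(0) = -10 ✓
  (2) 0 = 5 × 0, remainder 0 ✓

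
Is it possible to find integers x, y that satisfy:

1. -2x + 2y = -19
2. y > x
No

Even the single constraint (-2x + 2y = -19) is infeasible over the integers.

  - -2x + 2y = -19: every term on the left is divisible by 2, so the LHS ≡ 0 (mod 2), but the RHS -19 is not — no integer solution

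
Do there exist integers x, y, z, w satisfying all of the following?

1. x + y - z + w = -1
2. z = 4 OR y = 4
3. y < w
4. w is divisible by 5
Yes

Take x = 4, y = -1, z = 4, w = 0. Substituting into each constraint:
  (1) 4 + (-1) + (-4) + 0 = -1 ✓
  (2) z = 4, target 4 ✓ (first branch holds)
  (3) -1 < 0 ✓
  (4) 0 = 5 × 0, remainder 0 ✓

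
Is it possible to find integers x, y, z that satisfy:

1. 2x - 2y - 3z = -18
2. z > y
Yes

Take x = -5, y = 1, z = 2. Substituting into each constraint:
  (1) 2(-5) - 2(1) - 3(2) = -18 ✓
  (2) 2 > 1 ✓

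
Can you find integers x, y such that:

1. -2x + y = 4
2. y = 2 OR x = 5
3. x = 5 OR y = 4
Yes

Take x = 5, y = 14. Substituting into each constraint:
  (1) -2(5) + 14 = 4 ✓
  (2) x = 5, target 5 ✓ (second branch holds)
  (3) x = 5, target 5 ✓ (first branch holds)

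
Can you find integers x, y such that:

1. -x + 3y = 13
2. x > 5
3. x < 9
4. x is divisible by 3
No

A contradictory subset is {-x + 3y = 13, x is divisible by 3}. No integer assignment can satisfy these jointly:

  - -x + 3y = 13: is a linear equation tying the variables together
  - x is divisible by 3: restricts x to multiples of 3

Modular obstruction: writing x = 3x', every remaining term of the linear equation is divisible by 3, so the left side is ≡ 0 (mod 3); but the right side 13 ≡ 1 (mod 3). No integers can satisfy it.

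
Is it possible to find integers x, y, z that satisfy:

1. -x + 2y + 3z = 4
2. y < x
Yes

Take x = 3, y = 2, z = 1. Substituting into each constraint:
  (1) (-3) + 2(2) + 3(1) = 4 ✓
  (2) 2 < 3 ✓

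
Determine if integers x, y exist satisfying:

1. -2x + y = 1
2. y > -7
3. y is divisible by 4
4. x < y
No

A contradictory subset is {-2x + y = 1, y is divisible by 4}. No integer assignment can satisfy these jointly:

  - -2x + y = 1: is a linear equation tying the variables together
  - y is divisible by 4: restricts y to multiples of 4

Modular obstruction: writing y = 4y', every remaining term of the linear equation is divisible by 2, so the left side is ≡ 0 (mod 2); but the right side 1 ≡ 1 (mod 2). No integers can satisfy it.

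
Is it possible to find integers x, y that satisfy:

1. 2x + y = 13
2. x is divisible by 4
Yes

Take x = 0, y = 13. Substituting into each constraint:
  (1) 2(0) + 13 = 13 ✓
  (2) 0 = 4 × 0, remainder 0 ✓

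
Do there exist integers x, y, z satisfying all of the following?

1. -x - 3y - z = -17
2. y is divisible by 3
Yes

Take x = 17, y = 0, z = 0. Substituting into each constraint:
  (1) (-17) - 3(0) + 0 = -17 ✓
  (2) 0 = 3 × 0, remainder 0 ✓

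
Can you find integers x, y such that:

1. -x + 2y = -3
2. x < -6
Yes

Take x = -7, y = -5. Substituting into each constraint:
  (1) 7 + 2(-5) = -3 ✓
  (2) -7 < -6 ✓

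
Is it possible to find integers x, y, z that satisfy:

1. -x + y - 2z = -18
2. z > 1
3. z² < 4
No

A contradictory subset is {z > 1, z² < 4}. No integer assignment can satisfy these jointly:

  - z > 1: bounds one variable relative to a constant
  - z² < 4: restricts z to |z| ≤ 1

Direct contradiction: the bounds on z require z ≥ 2 and z ≤ 1 simultaneously, which is empty.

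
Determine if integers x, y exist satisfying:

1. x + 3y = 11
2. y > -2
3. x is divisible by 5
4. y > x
Yes

Take x = -10, y = 7. Substituting into each constraint:
  (1) (-10) + 3(7) = 11 ✓
  (2) 7 > -2 ✓
  (3) -10 = 5 × -2, remainder 0 ✓
  (4) 7 > -10 ✓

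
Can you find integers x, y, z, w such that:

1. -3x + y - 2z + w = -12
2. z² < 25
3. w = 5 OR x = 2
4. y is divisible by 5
Yes

Take x = 9, y = 10, z = 0, w = 5. Substituting into each constraint:
  (1) -3(9) + 10 - 2(0) + 5 = -12 ✓
  (2) z² = (0)² = 0, and 0 < 25 ✓
  (3) w = 5, target 5 ✓ (first branch holds)
  (4) 10 = 5 × 2, remainder 0 ✓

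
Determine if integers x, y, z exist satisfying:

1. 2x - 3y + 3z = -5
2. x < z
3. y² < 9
Yes

Take x = -4, y = 0, z = 1. Substituting into each constraint:
  (1) 2(-4) - 3(0) + 3(1) = -5 ✓
  (2) -4 < 1 ✓
  (3) y² = (0)² = 0, and 0 < 9 ✓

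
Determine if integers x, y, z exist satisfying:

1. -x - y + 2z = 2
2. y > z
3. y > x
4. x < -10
Yes

Take x = -12, y = 0, z = -5. Substituting into each constraint:
  (1) 12 + 0 + 2(-5) = 2 ✓
  (2) 0 > -5 ✓
  (3) 0 > -12 ✓
  (4) -12 < -10 ✓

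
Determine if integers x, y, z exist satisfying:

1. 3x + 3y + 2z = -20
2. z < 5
Yes

Take x = -8, y = 0, z = 2. Substituting into each constraint:
  (1) 3(-8) + 3(0) + 2(2) = -20 ✓
  (2) 2 < 5 ✓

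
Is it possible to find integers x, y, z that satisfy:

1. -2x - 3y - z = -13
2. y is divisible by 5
Yes

Take x = 0, y = 0, z = 13. Substituting into each constraint:
  (1) -2(0) - 3(0) + (-13) = -13 ✓
  (2) 0 = 5 × 0, remainder 0 ✓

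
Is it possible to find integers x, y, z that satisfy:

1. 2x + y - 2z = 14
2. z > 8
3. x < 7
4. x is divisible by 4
Yes

Take x = 0, y = 32, z = 9. Substituting into each constraint:
  (1) 2(0) + 32 - 2(9) = 14 ✓
  (2) 9 > 8 ✓
  (3) 0 < 7 ✓
  (4) 0 = 4 × 0, remainder 0 ✓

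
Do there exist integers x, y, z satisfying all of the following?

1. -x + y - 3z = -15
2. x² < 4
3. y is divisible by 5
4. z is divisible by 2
Yes

Take x = 1, y = -20, z = -2. Substituting into each constraint:
  (1) (-1) + (-20) - 3(-2) = -15 ✓
  (2) x² = (1)² = 1, and 1 < 4 ✓
  (3) -20 = 5 × -4, remainder 0 ✓
  (4) -2 = 2 × -1, remainder 0 ✓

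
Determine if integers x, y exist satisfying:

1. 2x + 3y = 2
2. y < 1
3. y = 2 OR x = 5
No

The full constraint system is jointly infeasible over the integers. Each constraint and what it forces:

  - 2x + 3y = 2: is a linear equation tying the variables together
  - y < 1: bounds one variable relative to a constant
  - y = 2 OR x = 5: forces a choice: either y = 2 or x = 5

Split on the disjunction (y = 2 OR x = 5):
  • If y = 2: this contradicts the bound y ≤ 0.
  • If x = 5: with x = 5, every remaining term of the linear equation is divisible by 3, so the left side is ≡ 0 (mod 3); but the right side -8 ≡ 1 (mod 3). No integers can satisfy it.
Both branches are infeasible, so the system has no integer solution.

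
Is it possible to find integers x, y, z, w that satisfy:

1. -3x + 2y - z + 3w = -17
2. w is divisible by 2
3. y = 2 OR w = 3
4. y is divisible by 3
No

A contradictory subset is {w is divisible by 2, y = 2 OR w = 3, y is divisible by 3}. No integer assignment can satisfy these jointly:

  - w is divisible by 2: restricts w to multiples of 2
  - y = 2 OR w = 3: forces a choice: either y = 2 or w = 3
  - y is divisible by 3: restricts y to multiples of 3

Split on the disjunction (y = 2 OR w = 3):
  • If y = 2: this contradicts the divisibility constraint — 2 is not a multiple of 3.
  • If w = 3: this contradicts the divisibility constraint — 3 is not a multiple of 2.
Both branches are infeasible, so the system has no integer solution.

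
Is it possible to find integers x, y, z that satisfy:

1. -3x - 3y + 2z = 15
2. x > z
Yes

Take x = 1, y = -6, z = 0. Substituting into each constraint:
  (1) -3(1) - 3(-6) + 2(0) = 15 ✓
  (2) 1 > 0 ✓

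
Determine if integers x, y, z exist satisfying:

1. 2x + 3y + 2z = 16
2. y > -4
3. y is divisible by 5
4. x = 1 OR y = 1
Yes

Take x = 1, y = 10, z = -8. Substituting into each constraint:
  (1) 2(1) + 3(10) + 2(-8) = 16 ✓
  (2) 10 > -4 ✓
  (3) 10 = 5 × 2, remainder 0 ✓
  (4) x = 1, target 1 ✓ (first branch holds)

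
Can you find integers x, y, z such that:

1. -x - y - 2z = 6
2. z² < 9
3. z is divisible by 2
Yes

Take x = 0, y = -6, z = 0. Substituting into each constraint:
  (1) 0 + 6 - 2(0) = 6 ✓
  (2) z² = (0)² = 0, and 0 < 9 ✓
  (3) 0 = 2 × 0, remainder 0 ✓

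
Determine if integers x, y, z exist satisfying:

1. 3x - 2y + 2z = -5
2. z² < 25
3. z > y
Yes

Take x = -3, y = 0, z = 2. Substituting into each constraint:
  (1) 3(-3) - 2(0) + 2(2) = -5 ✓
  (2) z² = (2)² = 4, and 4 < 25 ✓
  (3) 2 > 0 ✓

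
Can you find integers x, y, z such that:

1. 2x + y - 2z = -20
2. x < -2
Yes

Take x = -3, y = 0, z = 7. Substituting into each constraint:
  (1) 2(-3) + 0 - 2(7) = -20 ✓
  (2) -3 < -2 ✓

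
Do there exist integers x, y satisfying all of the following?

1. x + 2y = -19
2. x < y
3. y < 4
Yes

Take x = -7, y = -6. Substituting into each constraint:
  (1) (-7) + 2(-6) = -19 ✓
  (2) -7 < -6 ✓
  (3) -6 < 4 ✓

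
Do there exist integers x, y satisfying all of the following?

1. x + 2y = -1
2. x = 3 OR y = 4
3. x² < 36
Yes

Take x = 3, y = -2. Substituting into each constraint:
  (1) 3 + 2(-2) = -1 ✓
  (2) x = 3, target 3 ✓ (first branch holds)
  (3) x² = (3)² = 9, and 9 < 36 ✓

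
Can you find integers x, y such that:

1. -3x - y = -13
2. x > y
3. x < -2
No

The full constraint system is jointly infeasible over the integers. Each constraint and what it forces:

  - -3x - y = -13: is a linear equation tying the variables together
  - x > y: bounds one variable relative to another variable
  - x < -2: bounds one variable relative to a constant

Propagating the comparison: y < x and x ≤ -3 give y ≤ -4. Range argument: with x ∈ [−∞, -3], y ∈ [−∞, -4], the left side of the equation is at least 13, but the right side is -13 < 13. No integer solution exists.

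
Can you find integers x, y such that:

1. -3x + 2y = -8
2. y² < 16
Yes

Take x = 4, y = 2. Substituting into each constraint:
  (1) -3(4) + 2(2) = -8 ✓
  (2) y² = (2)² = 4, and 4 < 16 ✓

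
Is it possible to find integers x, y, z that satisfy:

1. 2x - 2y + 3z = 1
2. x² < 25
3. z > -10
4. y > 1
Yes

Take x = 1, y = 2, z = 1. Substituting into each constraint:
  (1) 2(1) - 2(2) + 3(1) = 1 ✓
  (2) x² = (1)² = 1, and 1 < 25 ✓
  (3) 1 > -10 ✓
  (4) 2 > 1 ✓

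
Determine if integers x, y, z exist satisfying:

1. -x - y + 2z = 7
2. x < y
Yes

Take x = 0, y = 1, z = 4. Substituting into each constraint:
  (1) 0 + (-1) + 2(4) = 7 ✓
  (2) 0 < 1 ✓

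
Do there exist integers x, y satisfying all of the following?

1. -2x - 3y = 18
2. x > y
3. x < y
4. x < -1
No

A contradictory subset is {x > y, x < y}. No integer assignment can satisfy these jointly:

  - x > y: bounds one variable relative to another variable
  - x < y: bounds one variable relative to another variable

Direct contradiction: x > y and y > x cannot both hold.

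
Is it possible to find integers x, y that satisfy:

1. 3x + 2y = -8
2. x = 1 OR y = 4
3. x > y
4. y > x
No

A contradictory subset is {x > y, y > x}. No integer assignment can satisfy these jointly:

  - x > y: bounds one variable relative to another variable
  - y > x: bounds one variable relative to another variable

Direct contradiction: x > y and y > x cannot both hold.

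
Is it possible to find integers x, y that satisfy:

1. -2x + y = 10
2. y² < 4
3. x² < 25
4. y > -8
No

A contradictory subset is {-2x + y = 10, y² < 4, x² < 25}. No integer assignment can satisfy these jointly:

  - -2x + y = 10: is a linear equation tying the variables together
  - y² < 4: restricts y to |y| ≤ 1
  - x² < 25: restricts x to |x| ≤ 4

Range argument: with x ∈ [-4, 4], y ∈ [-1, 1], the left side of the equation is at most 9, but the right side is 10 > 9. No integer solution exists.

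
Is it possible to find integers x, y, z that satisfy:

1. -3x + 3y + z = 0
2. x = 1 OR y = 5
Yes

Take x = 0, y = 5, z = -15. Substituting into each constraint:
  (1) -3(0) + 3(5) + (-15) = 0 ✓
  (2) y = 5, target 5 ✓ (second branch holds)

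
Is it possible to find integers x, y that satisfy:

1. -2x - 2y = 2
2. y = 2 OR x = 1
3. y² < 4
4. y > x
No

The full constraint system is jointly infeasible over the integers. Each constraint and what it forces:

  - -2x - 2y = 2: is a linear equation tying the variables together
  - y = 2 OR x = 1: forces a choice: either y = 2 or x = 1
  - y² < 4: restricts y to |y| ≤ 1
  - y > x: bounds one variable relative to another variable

Split on the disjunction (y = 2 OR x = 1):
  • If y = 2: this contradicts y² < 4, which requires |y| ≤ 1.
  • If x = 1: the equation forces y = -2, but y² < 4 requires |y| ≤ 1.
Both branches are infeasible, so the system has no integer solution.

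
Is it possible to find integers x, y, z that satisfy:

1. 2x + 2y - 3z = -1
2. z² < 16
Yes

Take x = 1, y = 0, z = 1. Substituting into each constraint:
  (1) 2(1) + 2(0) - 3(1) = -1 ✓
  (2) z² = (1)² = 1, and 1 < 16 ✓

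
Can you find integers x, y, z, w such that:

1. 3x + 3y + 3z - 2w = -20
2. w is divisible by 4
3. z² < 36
Yes

Take x = -4, y = 0, z = 0, w = 4. Substituting into each constraint:
  (1) 3(-4) + 3(0) + 3(0) - 2(4) = -20 ✓
  (2) 4 = 4 × 1, remainder 0 ✓
  (3) z² = (0)² = 0, and 0 < 36 ✓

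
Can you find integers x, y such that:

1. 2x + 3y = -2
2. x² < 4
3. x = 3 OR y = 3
No

The full constraint system is jointly infeasible over the integers. Each constraint and what it forces:

  - 2x + 3y = -2: is a linear equation tying the variables together
  - x² < 4: restricts x to |x| ≤ 1
  - x = 3 OR y = 3: forces a choice: either x = 3 or y = 3

Split on the disjunction (x = 3 OR y = 3):
  • If x = 3: this contradicts x² < 4, which requires |x| ≤ 1.
  • If y = 3: with y = 3, every remaining term of the linear equation is divisible by 2, so the left side is ≡ 0 (mod 2); but the right side -11 ≡ 1 (mod 2). No integers can satisfy it.
Both branches are infeasible, so the system has no integer solution.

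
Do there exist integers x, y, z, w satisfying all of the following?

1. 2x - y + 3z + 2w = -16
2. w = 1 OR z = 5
Yes

Take x = 0, y = 0, z = -6, w = 1. Substituting into each constraint:
  (1) 2(0) + 0 + 3(-6) + 2(1) = -16 ✓
  (2) w = 1, target 1 ✓ (first branch holds)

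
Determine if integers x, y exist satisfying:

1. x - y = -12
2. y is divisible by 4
Yes

Take x = -12, y = 0. Substituting into each constraint:
  (1) (-12) + 0 = -12 ✓
  (2) 0 = 4 × 0, remainder 0 ✓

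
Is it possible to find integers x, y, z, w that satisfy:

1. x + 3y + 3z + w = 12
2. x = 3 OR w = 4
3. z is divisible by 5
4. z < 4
Yes

Take x = 2, y = 2, z = 0, w = 4. Substituting into each constraint:
  (1) 2 + 3(2) + 3(0) + 4 = 12 ✓
  (2) w = 4, target 4 ✓ (second branch holds)
  (3) 0 = 5 × 0, remainder 0 ✓
  (4) 0 < 4 ✓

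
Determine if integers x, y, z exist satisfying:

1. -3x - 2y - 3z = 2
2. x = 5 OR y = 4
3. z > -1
Yes

Take x = 5, y = -10, z = 1. Substituting into each constraint:
  (1) -3(5) - 2(-10) - 3(1) = 2 ✓
  (2) x = 5, target 5 ✓ (first branch holds)
  (3) 1 > -1 ✓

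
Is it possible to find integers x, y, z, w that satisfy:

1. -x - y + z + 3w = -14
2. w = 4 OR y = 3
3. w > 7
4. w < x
Yes

Take x = 9, y = 3, z = -26, w = 8. Substituting into each constraint:
  (1) (-9) + (-3) + (-26) + 3(8) = -14 ✓
  (2) y = 3, target 3 ✓ (second branch holds)
  (3) 8 > 7 ✓
  (4) 8 < 9 ✓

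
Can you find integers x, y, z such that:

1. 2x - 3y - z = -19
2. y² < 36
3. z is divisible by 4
Yes

Take x = -8, y = 1, z = 0. Substituting into each constraint:
  (1) 2(-8) - 3(1) + 0 = -19 ✓
  (2) y² = (1)² = 1, and 1 < 36 ✓
  (3) 0 = 4 × 0, remainder 0 ✓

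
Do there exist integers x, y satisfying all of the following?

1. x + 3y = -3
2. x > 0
Yes

Take x = 3, y = -2. Substituting into each constraint:
  (1) 3 + 3(-2) = -3 ✓
  (2) 3 > 0 ✓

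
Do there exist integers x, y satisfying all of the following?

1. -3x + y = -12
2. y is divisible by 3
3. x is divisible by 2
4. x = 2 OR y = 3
Yes

Take x = 2, y = -6. Substituting into each constraint:
  (1) -3(2) + (-6) = -12 ✓
  (2) -6 = 3 × -2, remainder 0 ✓
  (3) 2 = 2 × 1, remainder 0 ✓
  (4) x = 2, target 2 ✓ (first branch holds)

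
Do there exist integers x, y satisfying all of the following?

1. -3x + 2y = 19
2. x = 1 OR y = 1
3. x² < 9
Yes

Take x = 1, y = 11. Substituting into each constraint:
  (1) -3(1) + 2(11) = 19 ✓
  (2) x = 1, target 1 ✓ (first branch holds)
  (3) x² = (1)² = 1, and 1 < 9 ✓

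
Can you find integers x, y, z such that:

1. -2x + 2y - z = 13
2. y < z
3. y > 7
Yes

Take x = -3, y = 8, z = 9. Substituting into each constraint:
  (1) -2(-3) + 2(8) + (-9) = 13 ✓
  (2) 8 < 9 ✓
  (3) 8 > 7 ✓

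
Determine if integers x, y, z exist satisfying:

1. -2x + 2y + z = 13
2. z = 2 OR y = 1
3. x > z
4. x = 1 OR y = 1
Yes

Take x = -12, y = 1, z = -13. Substituting into each constraint:
  (1) -2(-12) + 2(1) + (-13) = 13 ✓
  (2) y = 1, target 1 ✓ (second branch holds)
  (3) -12 > -13 ✓
  (4) y = 1, target 1 ✓ (second branch holds)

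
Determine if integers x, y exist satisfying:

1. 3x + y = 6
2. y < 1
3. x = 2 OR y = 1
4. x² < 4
No

The full constraint system is jointly infeasible over the integers. Each constraint and what it forces:

  - 3x + y = 6: is a linear equation tying the variables together
  - y < 1: bounds one variable relative to a constant
  - x = 2 OR y = 1: forces a choice: either x = 2 or y = 1
  - x² < 4: restricts x to |x| ≤ 1

Split on the disjunction (x = 2 OR y = 1):
  • If x = 2: this contradicts x² < 4, which requires |x| ≤ 1.
  • If y = 1: this contradicts the bound y ≤ 0.
Both branches are infeasible, so the system has no integer solution.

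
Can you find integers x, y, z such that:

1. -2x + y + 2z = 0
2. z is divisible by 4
Yes

Take x = 0, y = 0, z = 0. Substituting into each constraint:
  (1) -2(0) + 0 + 2(0) = 0 ✓
  (2) 0 = 4 × 0, remainder 0 ✓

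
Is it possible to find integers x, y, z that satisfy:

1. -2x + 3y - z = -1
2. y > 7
Yes

Take x = 0, y = 8, z = 25. Substituting into each constraint:
  (1) -2(0) + 3(8) + (-25) = -1 ✓
  (2) 8 > 7 ✓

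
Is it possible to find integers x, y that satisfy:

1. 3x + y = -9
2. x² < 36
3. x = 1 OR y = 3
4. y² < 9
No

A contradictory subset is {3x + y = -9, x = 1 OR y = 3, y² < 9}. No integer assignment can satisfy these jointly:

  - 3x + y = -9: is a linear equation tying the variables together
  - x = 1 OR y = 3: forces a choice: either x = 1 or y = 3
  - y² < 9: restricts y to |y| ≤ 2

Split on the disjunction (x = 1 OR y = 3):
  • If x = 1: the equation forces y = -12, but y² < 9 requires |y| ≤ 2.
  • If y = 3: this contradicts y² < 9, which requires |y| ≤ 2.
Both branches are infeasible, so the system has no integer solution.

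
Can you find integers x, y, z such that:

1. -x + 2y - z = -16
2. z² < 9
Yes

Take x = 16, y = 0, z = 0. Substituting into each constraint:
  (1) (-16) + 2(0) + 0 = -16 ✓
  (2) z² = (0)² = 0, and 0 < 9 ✓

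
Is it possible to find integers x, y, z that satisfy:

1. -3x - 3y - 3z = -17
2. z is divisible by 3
No

Even the single constraint (-3x - 3y - 3z = -17) is infeasible over the integers.

  - -3x - 3y - 3z = -17: every term on the left is divisible by 3, so the LHS ≡ 0 (mod 3), but the RHS -17 is not — no integer solution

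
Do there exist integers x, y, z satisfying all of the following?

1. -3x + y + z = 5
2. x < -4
Yes

Take x = -5, y = 0, z = -10. Substituting into each constraint:
  (1) -3(-5) + 0 + (-10) = 5 ✓
  (2) -5 < -4 ✓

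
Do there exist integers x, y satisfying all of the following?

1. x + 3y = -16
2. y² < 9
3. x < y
Yes

Take x = -16, y = 0. Substituting into each constraint:
  (1) (-16) + 3(0) = -16 ✓
  (2) y² = (0)² = 0, and 0 < 9 ✓
  (3) -16 < 0 ✓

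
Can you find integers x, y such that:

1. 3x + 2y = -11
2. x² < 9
Yes

Take x = 1, y = -7. Substituting into each constraint:
  (1) 3(1) + 2(-7) = -11 ✓
  (2) x² = (1)² = 1, and 1 < 9 ✓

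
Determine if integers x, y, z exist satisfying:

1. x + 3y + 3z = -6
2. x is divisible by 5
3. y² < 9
Yes

Take x = 0, y = 0, z = -2. Substituting into each constraint:
  (1) 0 + 3(0) + 3(-2) = -6 ✓
  (2) 0 = 5 × 0, remainder 0 ✓
  (3) y² = (0)² = 0, and 0 < 9 ✓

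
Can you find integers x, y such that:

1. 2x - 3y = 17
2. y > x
Yes

Take x = -20, y = -19. Substituting into each constraint:
  (1) 2(-20) - 3(-19) = 17 ✓
  (2) -19 > -20 ✓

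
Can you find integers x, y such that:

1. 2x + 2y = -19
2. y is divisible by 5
No

Even the single constraint (2x + 2y = -19) is infeasible over the integers.

  - 2x + 2y = -19: every term on the left is divisible by 2, so the LHS ≡ 0 (mod 2), but the RHS -19 is not — no integer solution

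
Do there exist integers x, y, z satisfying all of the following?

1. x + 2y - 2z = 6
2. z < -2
Yes

Take x = 0, y = 0, z = -3. Substituting into each constraint:
  (1) 0 + 2(0) - 2(-3) = 6 ✓
  (2) -3 < -2 ✓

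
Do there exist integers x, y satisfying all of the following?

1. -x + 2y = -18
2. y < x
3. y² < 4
Yes

Take x = 18, y = 0. Substituting into each constraint:
  (1) (-18) + 2(0) = -18 ✓
  (2) 0 < 18 ✓
  (3) y² = (0)² = 0, and 0 < 4 ✓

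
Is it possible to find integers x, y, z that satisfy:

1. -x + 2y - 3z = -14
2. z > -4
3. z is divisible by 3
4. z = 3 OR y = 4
Yes

Take x = 1, y = -2, z = 3. Substituting into each constraint:
  (1) (-1) + 2(-2) - 3(3) = -14 ✓
  (2) 3 > -4 ✓
  (3) 3 = 3 × 1, remainder 0 ✓
  (4) z = 3, target 3 ✓ (first branch holds)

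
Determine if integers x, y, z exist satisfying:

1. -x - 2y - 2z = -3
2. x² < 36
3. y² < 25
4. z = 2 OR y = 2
Yes

Take x = 1, y = -1, z = 2. Substituting into each constraint:
  (1) (-1) - 2(-1) - 2(2) = -3 ✓
  (2) x² = (1)² = 1, and 1 < 36 ✓
  (3) y² = (-1)² = 1, and 1 < 25 ✓
  (4) z = 2, target 2 ✓ (first branch holds)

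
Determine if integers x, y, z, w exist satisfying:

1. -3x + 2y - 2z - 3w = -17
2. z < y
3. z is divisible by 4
Yes

Take x = 0, y = 2, z = 0, w = 7. Substituting into each constraint:
  (1) -3(0) + 2(2) - 2(0) - 3(7) = -17 ✓
  (2) 0 < 2 ✓
  (3) 0 = 4 × 0, remainder 0 ✓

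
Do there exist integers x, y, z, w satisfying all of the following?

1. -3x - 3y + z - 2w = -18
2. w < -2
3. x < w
Yes

Take x = -4, y = 12, z = 0, w = -3. Substituting into each constraint:
  (1) -3(-4) - 3(12) + 0 - 2(-3) = -18 ✓
  (2) -3 < -2 ✓
  (3) -4 < -3 ✓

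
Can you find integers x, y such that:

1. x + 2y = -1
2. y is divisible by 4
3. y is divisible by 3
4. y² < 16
Yes

Take x = -1, y = 0. Substituting into each constraint:
  (1) (-1) + 2(0) = -1 ✓
  (2) 0 = 4 × 0, remainder 0 ✓
  (3) 0 = 3 × 0, remainder 0 ✓
  (4) y² = (0)² = 0, and 0 < 16 ✓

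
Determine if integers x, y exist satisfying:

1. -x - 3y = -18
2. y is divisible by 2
Yes

Take x = 18, y = 0. Substituting into each constraint:
  (1) (-18) - 3(0) = -18 ✓
  (2) 0 = 2 × 0, remainder 0 ✓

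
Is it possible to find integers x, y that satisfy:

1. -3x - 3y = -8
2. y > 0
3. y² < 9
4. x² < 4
No

Even the single constraint (-3x - 3y = -8) is infeasible over the integers.

  - -3x - 3y = -8: every term on the left is divisible by 3, so the LHS ≡ 0 (mod 3), but the RHS -8 is not — no integer solution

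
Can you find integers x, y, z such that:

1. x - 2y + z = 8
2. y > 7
Yes

Take x = 0, y = 8, z = 24. Substituting into each constraint:
  (1) 0 - 2(8) + 24 = 8 ✓
  (2) 8 > 7 ✓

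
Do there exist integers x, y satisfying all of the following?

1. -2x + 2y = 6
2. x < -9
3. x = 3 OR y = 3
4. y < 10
No

A contradictory subset is {-2x + 2y = 6, x < -9, x = 3 OR y = 3}. No integer assignment can satisfy these jointly:

  - -2x + 2y = 6: is a linear equation tying the variables together
  - x < -9: bounds one variable relative to a constant
  - x = 3 OR y = 3: forces a choice: either x = 3 or y = 3

Split on the disjunction (x = 3 OR y = 3):
  • If x = 3: this contradicts the bound x ≤ -10.
  • If y = 3: the equation forces x = 0, which contradicts the bound x ≤ -10.
Both branches are infeasible, so the system has no integer solution.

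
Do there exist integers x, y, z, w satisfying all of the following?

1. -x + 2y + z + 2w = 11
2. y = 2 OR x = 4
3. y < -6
Yes

Take x = 4, y = -7, z = 29, w = 0. Substituting into each constraint:
  (1) (-4) + 2(-7) + 29 + 2(0) = 11 ✓
  (2) x = 4, target 4 ✓ (second branch holds)
  (3) -7 < -6 ✓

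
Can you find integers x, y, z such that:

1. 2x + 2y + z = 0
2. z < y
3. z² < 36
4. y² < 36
Yes

Take x = -1, y = 1, z = 0. Substituting into each constraint:
  (1) 2(-1) + 2(1) + 0 = 0 ✓
  (2) 0 < 1 ✓
  (3) z² = (0)² = 0, and 0 < 36 ✓
  (4) y² = (1)² = 1, and 1 < 36 ✓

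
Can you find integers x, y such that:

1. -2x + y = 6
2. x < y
Yes

Take x = -3, y = 0. Substituting into each constraint:
  (1) -2(-3) + 0 = 6 ✓
  (2) -3 < 0 ✓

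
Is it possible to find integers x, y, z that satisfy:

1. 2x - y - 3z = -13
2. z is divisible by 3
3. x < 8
Yes

Take x = -6, y = 1, z = 0. Substituting into each constraint:
  (1) 2(-6) + (-1) - 3(0) = -13 ✓
  (2) 0 = 3 × 0, remainder 0 ✓
  (3) -6 < 8 ✓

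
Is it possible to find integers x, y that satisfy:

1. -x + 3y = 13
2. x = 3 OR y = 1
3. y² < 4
Yes

Take x = -10, y = 1. Substituting into each constraint:
  (1) 10 + 3(1) = 13 ✓
  (2) y = 1, target 1 ✓ (second branch holds)
  (3) y² = (1)² = 1, and 1 < 4 ✓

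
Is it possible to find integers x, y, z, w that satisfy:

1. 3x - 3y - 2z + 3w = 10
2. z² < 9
Yes

Take x = 0, y = 0, z = 1, w = 4. Substituting into each constraint:
  (1) 3(0) - 3(0) - 2(1) + 3(4) = 10 ✓
  (2) z² = (1)² = 1, and 1 < 9 ✓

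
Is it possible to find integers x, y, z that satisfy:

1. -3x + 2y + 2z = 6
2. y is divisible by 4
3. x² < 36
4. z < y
Yes

Take x = -4, y = 0, z = -3. Substituting into each constraint:
  (1) -3(-4) + 2(0) + 2(-3) = 6 ✓
  (2) 0 = 4 × 0, remainder 0 ✓
  (3) x² = (-4)² = 16, and 16 < 36 ✓
  (4) -3 < 0 ✓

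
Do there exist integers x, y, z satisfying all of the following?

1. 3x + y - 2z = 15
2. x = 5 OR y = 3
Yes

Take x = 5, y = 0, z = 0. Substituting into each constraint:
  (1) 3(5) + 0 - 2(0) = 15 ✓
  (2) x = 5, target 5 ✓ (first branch holds)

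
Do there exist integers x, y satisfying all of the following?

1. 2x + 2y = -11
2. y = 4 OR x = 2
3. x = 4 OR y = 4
No

Even the single constraint (2x + 2y = -11) is infeasible over the integers.

  - 2x + 2y = -11: every term on the left is divisible by 2, so the LHS ≡ 0 (mod 2), but the RHS -11 is not — no integer solution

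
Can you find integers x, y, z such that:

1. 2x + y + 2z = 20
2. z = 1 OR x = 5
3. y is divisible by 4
Yes

Take x = 9, y = 0, z = 1. Substituting into each constraint:
  (1) 2(9) + 0 + 2(1) = 20 ✓
  (2) z = 1, target 1 ✓ (first branch holds)
  (3) 0 = 4 × 0, remainder 0 ✓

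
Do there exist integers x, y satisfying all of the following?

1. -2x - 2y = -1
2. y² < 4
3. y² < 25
No

Even the single constraint (-2x - 2y = -1) is infeasible over the integers.

  - -2x - 2y = -1: every term on the left is divisible by 2, so the LHS ≡ 0 (mod 2), but the RHS -1 is not — no integer solution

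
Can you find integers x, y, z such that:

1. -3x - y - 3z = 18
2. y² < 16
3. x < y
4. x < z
Yes

Take x = -4, y = 3, z = -3. Substituting into each constraint:
  (1) -3(-4) + (-3) - 3(-3) = 18 ✓
  (2) y² = (3)² = 9, and 9 < 16 ✓
  (3) -4 < 3 ✓
  (4) -4 < -3 ✓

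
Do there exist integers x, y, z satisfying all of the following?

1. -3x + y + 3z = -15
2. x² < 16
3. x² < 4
Yes

Take x = 0, y = -15, z = 0. Substituting into each constraint:
  (1) -3(0) + (-15) + 3(0) = -15 ✓
  (2) x² = (0)² = 0, and 0 < 16 ✓
  (3) x² = (0)² = 0, and 0 < 4 ✓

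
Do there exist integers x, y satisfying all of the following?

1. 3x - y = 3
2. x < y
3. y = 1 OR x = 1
No

The full constraint system is jointly infeasible over the integers. Each constraint and what it forces:

  - 3x - y = 3: is a linear equation tying the variables together
  - x < y: bounds one variable relative to another variable
  - y = 1 OR x = 1: forces a choice: either y = 1 or x = 1

Split on the disjunction (y = 1 OR x = 1):
  • If y = 1: with y = 1, every remaining term of the linear equation is divisible by 3, so the left side is ≡ 0 (mod 3); but the right side 4 ≡ 1 (mod 3). No integers can satisfy it.
  • If x = 1: the equation forces y = 0, giving (x, y) = (1, 0), which violates y > x.
Both branches are infeasible, so the system has no integer solution.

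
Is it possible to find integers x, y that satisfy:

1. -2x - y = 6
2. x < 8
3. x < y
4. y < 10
Yes

Take x = -3, y = 0. Substituting into each constraint:
  (1) -2(-3) + 0 = 6 ✓
  (2) -3 < 8 ✓
  (3) -3 < 0 ✓
  (4) 0 < 10 ✓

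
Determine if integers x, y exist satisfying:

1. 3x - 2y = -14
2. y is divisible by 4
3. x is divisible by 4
No

The full constraint system is jointly infeasible over the integers. Each constraint and what it forces:

  - 3x - 2y = -14: is a linear equation tying the variables together
  - y is divisible by 4: restricts y to multiples of 4
  - x is divisible by 4: restricts x to multiples of 4

Modular obstruction: writing x = 4x' and writing y = 4y', every remaining term of the linear equation is divisible by 4, so the left side is ≡ 0 (mod 4); but the right side -14 ≡ 2 (mod 4). No integers can satisfy it.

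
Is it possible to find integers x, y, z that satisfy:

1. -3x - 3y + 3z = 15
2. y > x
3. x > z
Yes

Take x = -7, y = -6, z = -8. Substituting into each constraint:
  (1) -3(-7) - 3(-6) + 3(-8) = 15 ✓
  (2) -6 > -7 ✓
  (3) -7 > -8 ✓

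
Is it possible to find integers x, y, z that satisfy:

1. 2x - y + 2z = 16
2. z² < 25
Yes

Take x = 0, y = -16, z = 0. Substituting into each constraint:
  (1) 2(0) + 16 + 2(0) = 16 ✓
  (2) z² = (0)² = 0, and 0 < 25 ✓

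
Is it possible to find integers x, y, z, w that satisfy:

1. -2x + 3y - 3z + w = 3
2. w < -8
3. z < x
Yes

Take x = 1, y = 5, z = 0, w = -10. Substituting into each constraint:
  (1) -2(1) + 3(5) - 3(0) + (-10) = 3 ✓
  (2) -10 < -8 ✓
  (3) 0 < 1 ✓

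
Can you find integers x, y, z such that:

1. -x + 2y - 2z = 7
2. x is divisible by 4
No

The full constraint system is jointly infeasible over the integers. Each constraint and what it forces:

  - -x + 2y - 2z = 7: is a linear equation tying the variables together
  - x is divisible by 4: restricts x to multiples of 4

Modular obstruction: writing x = 4x', every remaining term of the linear equation is divisible by 2, so the left side is ≡ 0 (mod 2); but the right side 7 ≡ 1 (mod 2). No integers can satisfy it.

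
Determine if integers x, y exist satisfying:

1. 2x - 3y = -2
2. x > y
Yes

Take x = 5, y = 4. Substituting into each constraint:
  (1) 2(5) - 3(4) = -2 ✓
  (2) 5 > 4 ✓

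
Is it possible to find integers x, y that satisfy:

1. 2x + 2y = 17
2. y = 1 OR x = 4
No

Even the single constraint (2x + 2y = 17) is infeasible over the integers.

  - 2x + 2y = 17: every term on the left is divisible by 2, so the LHS ≡ 0 (mod 2), but the RHS 17 is not — no integer solution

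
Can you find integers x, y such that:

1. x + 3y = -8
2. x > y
Yes

Take x = 1, y = -3. Substituting into each constraint:
  (1) 1 + 3(-3) = -8 ✓
  (2) 1 > -3 ✓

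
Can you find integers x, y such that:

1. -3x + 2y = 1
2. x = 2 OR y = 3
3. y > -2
No

A contradictory subset is {-3x + 2y = 1, x = 2 OR y = 3}. No integer assignment can satisfy these jointly:

  - -3x + 2y = 1: is a linear equation tying the variables together
  - x = 2 OR y = 3: forces a choice: either x = 2 or y = 3

Split on the disjunction (x = 2 OR y = 3):
  • If x = 2: with x = 2, every remaining term of the linear equation is divisible by 2, so the left side is ≡ 0 (mod 2); but the right side 7 ≡ 1 (mod 2). No integers can satisfy it.
  • If y = 3: with y = 3, every remaining term of the linear equation is divisible by 3, so the left side is ≡ 0 (mod 3); but the right side -5 ≡ 1 (mod 3). No integers can satisfy it.
Both branches are infeasible, so the system has no integer solution.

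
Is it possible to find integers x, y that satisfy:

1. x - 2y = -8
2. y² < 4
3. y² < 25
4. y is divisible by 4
Yes

Take x = -8, y = 0. Substituting into each constraint:
  (1) (-8) - 2(0) = -8 ✓
  (2) y² = (0)² = 0, and 0 < 4 ✓
  (3) y² = (0)² = 0, and 0 < 25 ✓
  (4) 0 = 4 × 0, remainder 0 ✓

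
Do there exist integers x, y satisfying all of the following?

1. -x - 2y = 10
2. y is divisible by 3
Yes

Take x = -10, y = 0. Substituting into each constraint:
  (1) 10 - 2(0) = 10 ✓
  (2) 0 = 3 × 0, remainder 0 ✓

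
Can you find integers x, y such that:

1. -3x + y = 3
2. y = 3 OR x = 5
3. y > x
Yes

Take x = 5, y = 18. Substituting into each constraint:
  (1) -3(5) + 18 = 3 ✓
  (2) x = 5, target 5 ✓ (second branch holds)
  (3) 18 > 5 ✓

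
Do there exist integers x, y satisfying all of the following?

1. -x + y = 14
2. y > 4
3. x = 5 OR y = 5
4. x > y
No

A contradictory subset is {-x + y = 14, x > y}. No integer assignment can satisfy these jointly:

  - -x + y = 14: is a linear equation tying the variables together
  - x > y: bounds one variable relative to another variable

From the equation, x − y = -14, i.e. x − y = -14; but x > y requires x − y ≥ 1. Contradiction.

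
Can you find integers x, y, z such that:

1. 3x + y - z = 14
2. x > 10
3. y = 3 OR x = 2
Yes

Take x = 11, y = 3, z = 22. Substituting into each constraint:
  (1) 3(11) + 3 + (-22) = 14 ✓
  (2) 11 > 10 ✓
  (3) y = 3, target 3 ✓ (first branch holds)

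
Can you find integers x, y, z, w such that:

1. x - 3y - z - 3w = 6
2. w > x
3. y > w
Yes

Take x = -1, y = 1, z = -10, w = 0. Substituting into each constraint:
  (1) (-1) - 3(1) + 10 - 3(0) = 6 ✓
  (2) 0 > -1 ✓
  (3) 1 > 0 ✓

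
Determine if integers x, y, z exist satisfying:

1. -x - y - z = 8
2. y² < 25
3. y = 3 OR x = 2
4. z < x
Yes

Take x = 2, y = -1, z = -9. Substituting into each constraint:
  (1) (-2) + 1 + 9 = 8 ✓
  (2) y² = (-1)² = 1, and 1 < 25 ✓
  (3) x = 2, target 2 ✓ (second branch holds)
  (4) -9 < 2 ✓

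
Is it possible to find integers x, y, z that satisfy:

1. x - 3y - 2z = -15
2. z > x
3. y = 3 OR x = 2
Yes

Take x = 4, y = 3, z = 5. Substituting into each constraint:
  (1) 4 - 3(3) - 2(5) = -15 ✓
  (2) 5 > 4 ✓
  (3) y = 3, target 3 ✓ (first branch holds)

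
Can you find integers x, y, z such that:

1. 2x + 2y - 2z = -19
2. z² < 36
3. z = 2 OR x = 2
No

Even the single constraint (2x + 2y - 2z = -19) is infeasible over the integers.

  - 2x + 2y - 2z = -19: every term on the left is divisible by 2, so the LHS ≡ 0 (mod 2), but the RHS -19 is not — no integer solution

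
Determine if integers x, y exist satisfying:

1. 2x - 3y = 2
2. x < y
Yes

Take x = -5, y = -4. Substituting into each constraint:
  (1) 2(-5) - 3(-4) = 2 ✓
  (2) -5 < -4 ✓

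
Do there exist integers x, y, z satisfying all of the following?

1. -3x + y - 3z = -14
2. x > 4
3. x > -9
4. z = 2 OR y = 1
Yes

Take x = 5, y = 7, z = 2. Substituting into each constraint:
  (1) -3(5) + 7 - 3(2) = -14 ✓
  (2) 5 > 4 ✓
  (3) 5 > -9 ✓
  (4) z = 2, target 2 ✓ (first branch holds)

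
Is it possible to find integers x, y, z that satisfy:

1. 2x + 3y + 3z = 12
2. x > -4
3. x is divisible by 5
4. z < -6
Yes

Take x = 0, y = 11, z = -7. Substituting into each constraint:
  (1) 2(0) + 3(11) + 3(-7) = 12 ✓
  (2) 0 > -4 ✓
  (3) 0 = 5 × 0, remainder 0 ✓
  (4) -7 < -6 ✓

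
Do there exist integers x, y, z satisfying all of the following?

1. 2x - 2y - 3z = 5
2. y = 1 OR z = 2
Yes

Take x = 8, y = 1, z = 3. Substituting into each constraint:
  (1) 2(8) - 2(1) - 3(3) = 5 ✓
  (2) y = 1, target 1 ✓ (first branch holds)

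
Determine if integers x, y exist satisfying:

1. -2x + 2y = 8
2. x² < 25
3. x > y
No

A contradictory subset is {-2x + 2y = 8, x > y}. No integer assignment can satisfy these jointly:

  - -2x + 2y = 8: is a linear equation tying the variables together
  - x > y: bounds one variable relative to another variable

From the equation, x − y = -4, i.e. x − y = -4; but x > y requires x − y ≥ 1. Contradiction.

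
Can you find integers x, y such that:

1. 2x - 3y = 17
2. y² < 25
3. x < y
No

The full constraint system is jointly infeasible over the integers. Each constraint and what it forces:

  - 2x - 3y = 17: is a linear equation tying the variables together
  - y² < 25: restricts y to |y| ≤ 4
  - x < y: bounds one variable relative to another variable

The bounds confine y to {-4, -3, -2, -1, 0, 1, 2, 3, 4}. For each value, substitute into the equation:
  • y = -4: the equation gives 2x = 5, so x would not be an integer.
  • y = -3: the equation forces x = 4, but y > x fails since -3 ≤ 4.
  • y = -2: the equation gives 2x = 11, so x would not be an integer.
  • y = -1: the equation forces x = 7, but y > x fails since -1 ≤ 7.
  • y = 0: the equation gives 2x = 17, so x would not be an integer.
  • y = 1: the equation forces x = 10, but y > x fails since 1 ≤ 10.
  • y = 2: the equation gives 2x = 23, so x would not be an integer.
  • y = 3: the equation forces x = 13, but y > x fails since 3 ≤ 13.
  • y = 4: the equation gives 2x = 29, so x would not be an integer.
Every case fails, so no integer solution exists.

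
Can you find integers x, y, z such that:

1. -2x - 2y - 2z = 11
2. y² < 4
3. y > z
No

Even the single constraint (-2x - 2y - 2z = 11) is infeasible over the integers.

  - -2x - 2y - 2z = 11: every term on the left is divisible by 2, so the LHS ≡ 0 (mod 2), but the RHS 11 is not — no integer solution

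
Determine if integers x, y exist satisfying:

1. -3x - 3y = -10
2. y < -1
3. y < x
No

Even the single constraint (-3x - 3y = -10) is infeasible over the integers.

  - -3x - 3y = -10: every term on the left is divisible by 3, so the LHS ≡ 0 (mod 3), but the RHS -10 is not — no integer solution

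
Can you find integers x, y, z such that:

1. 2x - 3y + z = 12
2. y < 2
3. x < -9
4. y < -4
Yes

Take x = -10, y = -5, z = 17. Substituting into each constraint:
  (1) 2(-10) - 3(-5) + 17 = 12 ✓
  (2) -5 < 2 ✓
  (3) -10 < -9 ✓
  (4) -5 < -4 ✓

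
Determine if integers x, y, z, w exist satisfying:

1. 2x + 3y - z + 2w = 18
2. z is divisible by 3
Yes

Take x = 0, y = 0, z = 0, w = 9. Substituting into each constraint:
  (1) 2(0) + 3(0) + 0 + 2(9) = 18 ✓
  (2) 0 = 3 × 0, remainder 0 ✓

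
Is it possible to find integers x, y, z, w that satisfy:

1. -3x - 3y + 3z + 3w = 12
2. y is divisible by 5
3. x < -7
Yes

Take x = -8, y = 0, z = -4, w = 0. Substituting into each constraint:
  (1) -3(-8) - 3(0) + 3(-4) + 3(0) = 12 ✓
  (2) 0 = 5 × 0, remainder 0 ✓
  (3) -8 < -7 ✓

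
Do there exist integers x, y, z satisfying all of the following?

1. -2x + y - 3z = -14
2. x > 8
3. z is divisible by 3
Yes

Take x = 9, y = 4, z = 0. Substituting into each constraint:
  (1) -2(9) + 4 - 3(0) = -14 ✓
  (2) 9 > 8 ✓
  (3) 0 = 3 × 0, remainder 0 ✓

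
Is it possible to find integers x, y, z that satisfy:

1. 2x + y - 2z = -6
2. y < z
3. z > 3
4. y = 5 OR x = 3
Yes

Take x = 3, y = 10, z = 11. Substituting into each constraint:
  (1) 2(3) + 10 - 2(11) = -6 ✓
  (2) 10 < 11 ✓
  (3) 11 > 3 ✓
  (4) x = 3, target 3 ✓ (second branch holds)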